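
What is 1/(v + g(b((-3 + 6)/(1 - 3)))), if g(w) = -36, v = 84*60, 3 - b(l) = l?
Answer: 1/5004 ≈ 0.00019984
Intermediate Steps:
b(l) = 3 - l
v = 5040
1/(v + g(b((-3 + 6)/(1 - 3)))) = 1/(5040 - 36) = 1/5004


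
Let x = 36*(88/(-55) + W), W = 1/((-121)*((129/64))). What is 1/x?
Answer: -26015/1502304 ≈ -0.017317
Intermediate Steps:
W = -64/15609 (W = -1/(121*(129*(1/64))) = -1/(121*129/64) = -1/121*64/129 = -64/15609 ≈ -0.0041002)
x = -1502304/26015 (x = 36*(88/(-55) - 64/15609) = 36*(88*(-1/55) - 64/15609) = 36*(-8/5 - 64/15609) = 36*(-125192/78045) = -1502304/26015 ≈ -57.748)
1/x = 1/(-1502304/26015) = -26015/1502304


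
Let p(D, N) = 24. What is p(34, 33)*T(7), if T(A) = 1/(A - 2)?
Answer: 24/5 ≈ 4.8000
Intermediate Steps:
T(A) = 1/(-2 + A)
p(34, 33)*T(7) = 24/(-2 + 7) = 24/5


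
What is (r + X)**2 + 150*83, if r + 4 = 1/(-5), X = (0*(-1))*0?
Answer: 311691/25 ≈ 12468.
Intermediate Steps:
X = 0 (X = 0*0 = 0)
r = -21/5 (r = -4 + 1/(-5) = -4 - 1/5 = -21/5 ≈ -4.2000)
(r + X)**2 + 150*83 = (-21/5 + 0)**2 + 150*83 = (-21/5)**2 + 12450 = 441/25 + 12450 = 311691/25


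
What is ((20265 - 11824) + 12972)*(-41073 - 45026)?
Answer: -1843637887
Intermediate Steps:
((20265 - 11824) + 12972)*(-41073 - 45026) = (8441 + 12972)*(-86099) = 21413*(-86099) = -1843637887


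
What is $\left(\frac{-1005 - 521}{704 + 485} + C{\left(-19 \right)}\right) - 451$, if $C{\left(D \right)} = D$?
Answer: $- \frac{560356}{1189} \approx -471.28$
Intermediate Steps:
$\left(\frac{-1005 - 521}{704 + 485} + C{\left(-19 \right)}\right) - 451 = \left(\frac{-1005 - 521}{704 + 485} - 19\right) - 451 = \left(- \frac{1526}{1189} - 19\right) - 451 = - \frac{24117}{1189} - 451 = - \frac{560356}{1189}$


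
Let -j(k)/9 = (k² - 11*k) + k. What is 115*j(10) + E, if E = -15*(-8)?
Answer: 120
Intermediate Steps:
E = 120
j(k) = -9*k² + 90*k (j(k) = -9*((k² - 11*k) + k) = -9*(k² - 10*k) = -9*k² + 90*k)
115*j(10) + E = 115*(9*10*(10 - 1*10)) + 120 = 115*(9*10*(10 - 10)) + 120 = 115*(9*10*0) + 120 = 115*0 + 120 = 0 + 120 = 120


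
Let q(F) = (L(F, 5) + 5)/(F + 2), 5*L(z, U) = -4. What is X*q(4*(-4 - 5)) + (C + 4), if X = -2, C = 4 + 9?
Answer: 1466/85 ≈ 17.247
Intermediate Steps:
C = 13
L(z, U) = -⅘ (L(z, U) = (⅕)*(-4) = -⅘)
q(F) = 21/(5*(2 + F)) (q(F) = (-⅘ + 5)/(F + 2) = 21/(5*(2 + F)))
X*q(4*(-4 - 5)) + (C + 4) = -42/(5*(2 + 4*(-4 - 5))) + (13 + 4) = -42/(5*(2 + 4*(-9))) + 17 = -42/(5*(2 - 36)) + 17 = -42/(5*(-34)) + 17 = -42*(-1)/(5*34) + 17 = -2*(-21/170) + 17 = 21/85 + 17 = 1466/85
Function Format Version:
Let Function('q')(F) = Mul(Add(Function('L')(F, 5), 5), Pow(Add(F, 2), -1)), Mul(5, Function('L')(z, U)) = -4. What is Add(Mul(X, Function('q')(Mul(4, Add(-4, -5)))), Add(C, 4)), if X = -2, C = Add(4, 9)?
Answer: Rational(1466, 85) ≈ 17.247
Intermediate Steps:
C = 13
Function('L')(z, U) = Rational(-4, 5) (Function('L')(z, U) = Mul(Rational(1, 5), -4) = Rational(-4, 5))
Function('q')(F) = Mul(Rational(21, 5), Pow(Add(2, F), -1)) (Function('q')(F) = Mul(Add(Rational(-4, 5), 5), Pow(Add(F, 2), -1)) = Mul(Rational(21, 5), Pow(Add(2, F), -1)))
Add(Mul(X, Function('q')(Mul(4, Add(-4, -5)))), Add(C, 4)) = Add(Mul(-2, Mul(Rational(21, 5), Pow(Add(2, Mul(4, Add(-4, -5))), -1))), Add(13, 4)) = Add(Mul(-2, Mul(Rational(21, 5), Pow(Add(2, Mul(4, -9)), -1))), 17) = Add(Mul(-2, Mul(Rational(21, 5), Pow(Add(2, -36), -1))), 17) = Add(Mul(-2, Mul(Rational(21, 5), Pow(-34, -1))), 17) = Add(Mul(-2, Mul(Rational(21, 5), Rational(-1, 34))), 17) = Add(Mul(-2, Rational(-21, 170)), 17) = Add(Rational(21, 85), 17) = Rational(1466, 85)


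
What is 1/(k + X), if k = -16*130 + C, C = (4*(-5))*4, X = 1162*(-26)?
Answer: -1/32372 ≈ -3.0891e-5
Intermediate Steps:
X = -30212
C = -80 (C = -20*4 = -80)
k = -2160 (k = -16*130 - 80 = -2080 - 80 = -2160)
1/(k + X) = 1/(-2160 - 30212) = 1/(-32372) = -1/32372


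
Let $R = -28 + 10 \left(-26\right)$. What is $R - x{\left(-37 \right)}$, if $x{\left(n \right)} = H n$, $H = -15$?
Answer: $-843$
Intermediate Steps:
$R = -288$ ($R = -28 - 260 = -288$)
$x{\left(n \right)} = - 15 n$
$R - x{\left(-37 \right)} = -288 - \left(-15\right) \left(-37\right) = -288 - 555 = -843$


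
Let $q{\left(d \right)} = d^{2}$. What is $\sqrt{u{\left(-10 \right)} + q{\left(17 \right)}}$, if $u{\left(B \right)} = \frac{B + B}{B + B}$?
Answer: $\sqrt{290} \approx 17.029$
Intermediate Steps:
$u{\left(B \right)} = 1$ ($u{\left(B \right)} = \frac{2 B}{2 B} = 2 B \frac{1}{2 B} = 1$)
$\sqrt{u{\left(-10 \right)} + q{\left(17 \right)}} = \sqrt{1 + 17^{2}} = \sqrt{1 + 289} = \sqrt{290}$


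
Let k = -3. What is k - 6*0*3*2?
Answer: -3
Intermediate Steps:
k - 6*0*3*2 = -3 - 6*0*3*2 = -3 - 0*2 = -3 - 6*0 = -3 + 0 = -3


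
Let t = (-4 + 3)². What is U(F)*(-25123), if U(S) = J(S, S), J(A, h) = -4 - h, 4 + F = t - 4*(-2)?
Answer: 226107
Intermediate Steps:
t = 1 (t = (-1)² = 1)
F = 5 (F = -4 + (1 - 4*(-2)) = -4 + (1 + 8) = -4 + 9 = 5)
U(S) = -4 - S
U(F)*(-25123) = (-4 - 1*5)*(-25123) = (-4 - 5)*(-25123) = -9*(-25123) = 226107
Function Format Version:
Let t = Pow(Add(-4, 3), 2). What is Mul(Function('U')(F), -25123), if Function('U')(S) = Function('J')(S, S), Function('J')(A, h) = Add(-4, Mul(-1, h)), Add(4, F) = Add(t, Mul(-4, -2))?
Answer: 226107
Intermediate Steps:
t = 1 (t = Pow(-1, 2) = 1)
F = 5 (F = Add(-4, Add(1, Mul(-4, -2))) = Add(-4, Add(1, 8)) = Add(-4, 9) = 5)
Function('U')(S) = Add(-4, Mul(-1, S))
Mul(Function('U')(F), -25123) = Mul(Add(-4, Mul(-1, 5)), -25123) = Mul(Add(-4, -5), -25123) = Mul(-9, -25123) = 226107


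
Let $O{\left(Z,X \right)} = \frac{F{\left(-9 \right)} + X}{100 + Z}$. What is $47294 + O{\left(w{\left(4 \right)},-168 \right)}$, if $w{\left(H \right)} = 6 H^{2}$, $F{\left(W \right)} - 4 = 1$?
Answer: $\frac{9269461}{196} \approx 47293.0$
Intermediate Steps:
$F{\left(W \right)} = 5$ ($F{\left(W \right)} = 4 + 1 = 5$)
$O{\left(Z,X \right)} = \frac{5 + X}{100 + Z}$
$47294 + O{\left(w{\left(4 \right)},-168 \right)} = 47294 + \frac{5 - 168}{100 + 6 \cdot 4^{2}} = 47294 + \frac{1}{100 + 6 \cdot 16} \left(-163\right) = 47294 + \frac{1}{100 + 96} \left(-163\right) = 47294 + \frac{1}{196} \left(-163\right) = 47294 - \frac{163}{196} = \frac{9269461}{196}$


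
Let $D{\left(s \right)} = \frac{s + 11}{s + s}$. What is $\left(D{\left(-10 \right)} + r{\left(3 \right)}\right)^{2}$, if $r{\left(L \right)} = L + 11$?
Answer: $\frac{77841}{400} \approx 194.6$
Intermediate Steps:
$D{\left(s \right)} = \frac{11 + s}{2 s}$
$r{\left(L \right)} = 11 + L$
$\left(D{\left(-10 \right)} + r{\left(3 \right)}\right)^{2} = \left(\frac{11 - 10}{2 \left(-10\right)} + \left(11 + 3\right)\right)^{2} = \left(\frac{1}{2} \left(- \frac{1}{10}\right) 1 + 14\right)^{2} = \left(- \frac{1}{20} + 14\right)^{2} = \left(\frac{279}{20}\right)^{2} = \frac{77841}{400}$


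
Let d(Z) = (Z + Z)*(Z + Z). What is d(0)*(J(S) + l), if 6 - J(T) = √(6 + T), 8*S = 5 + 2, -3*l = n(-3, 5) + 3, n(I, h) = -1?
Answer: 0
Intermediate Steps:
d(Z) = 4*Z² (d(Z) = (2*Z)*(2*Z) = 4*Z²)
l = -⅔ (l = -(-1 + 3)/3 = -⅓*2 = -⅔ ≈ -0.66667)
S = 7/8 (S = (5 + 2)/8 = (⅛)*7 = 7/8 ≈ 0.87500)
J(T) = 6 - √(6 + T)
d(0)*(J(S) + l) = (4*0²)*((6 - √(6 + 7/8)) - ⅔) = (4*0)*((6 - √(55/8)) - ⅔) = 0*((6 - √110/4) - ⅔) = 0*(16/3 - √110/4) = 0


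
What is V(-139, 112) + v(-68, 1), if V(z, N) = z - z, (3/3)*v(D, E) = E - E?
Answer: 0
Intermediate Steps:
v(D, E) = 0 (v(D, E) = E - E = 0)
V(z, N) = 0
V(-139, 112) + v(-68, 1) = 0 + 0 = 0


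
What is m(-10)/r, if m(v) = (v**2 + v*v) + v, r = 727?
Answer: 190/727 ≈ 0.26135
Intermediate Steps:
m(v) = v + 2*v**2 (m(v) = (v**2 + v**2) + v = 2*v**2 + v = v + 2*v**2)
m(-10)/r = -10*(1 + 2*(-10))/727 = -10*(1 - 20)*(1/727) = -10*(-19)*(1/727) = 190*(1/727) = 190/727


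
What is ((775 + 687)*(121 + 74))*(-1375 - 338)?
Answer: -488359170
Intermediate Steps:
((775 + 687)*(121 + 74))*(-1375 - 338) = (1462*195)*(-1713) = 285090*(-1713) = -488359170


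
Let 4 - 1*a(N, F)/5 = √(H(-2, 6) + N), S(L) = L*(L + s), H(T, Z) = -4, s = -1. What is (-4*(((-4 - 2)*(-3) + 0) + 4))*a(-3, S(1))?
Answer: -1760 + 440*I*√7 ≈ -1760.0 + 1164.1*I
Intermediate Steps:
S(L) = L*(-1 + L) (S(L) = L*(L - 1) = L*(-1 + L))
a(N, F) = 20 - 5*√(-4 + N)
(-4*(((-4 - 2)*(-3) + 0) + 4))*a(-3, S(1)) = (-4*(((-4 - 2)*(-3) + 0) + 4))*(20 - 5*√(-4 - 3)) = (-4*((-6*(-3) + 0) + 4))*(20 - 5*I*√7) = (-4*((18 + 0) + 4))*(20 - 5*I*√7) = (-4*(18 + 4))*(20 - 5*I*√7) = (-4*22)*(20 - 5*I*√7) = -88*(20 - 5*I*√7) = -1760 + 440*I*√7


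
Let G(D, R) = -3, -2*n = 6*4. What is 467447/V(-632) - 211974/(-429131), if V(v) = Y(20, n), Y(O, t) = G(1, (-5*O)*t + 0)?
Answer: -200595362635/1287393 ≈ -1.5582e+5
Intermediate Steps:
n = -12 (n = -3*4 = -½*24 = -12)
Y(O, t) = -3
V(v) = -3
467447/V(-632) - 211974/(-429131) = 467447/(-3) - 211974/(-429131) = 467447*(-⅓) - 211974*(-1/429131) = -467447/3 + 211974/429131 = -200595362635/1287393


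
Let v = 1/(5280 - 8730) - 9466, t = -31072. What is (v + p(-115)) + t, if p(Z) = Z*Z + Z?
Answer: -94626601/3450 ≈ -27428.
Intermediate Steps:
p(Z) = Z + Z² (p(Z) = Z² + Z = Z + Z²)
v = -32657701/3450 (v = 1/(-3450) - 9466 = -1/3450 - 9466 = -32657701/3450 ≈ -9466.0)
(v + p(-115)) + t = (-32657701/3450 - 115*(1 - 115)) - 31072 = (-32657701/3450 - 115*(-114)) - 31072 = (-32657701/3450 + 13110) - 31072 = 12571799/3450 - 31072 = -94626601/3450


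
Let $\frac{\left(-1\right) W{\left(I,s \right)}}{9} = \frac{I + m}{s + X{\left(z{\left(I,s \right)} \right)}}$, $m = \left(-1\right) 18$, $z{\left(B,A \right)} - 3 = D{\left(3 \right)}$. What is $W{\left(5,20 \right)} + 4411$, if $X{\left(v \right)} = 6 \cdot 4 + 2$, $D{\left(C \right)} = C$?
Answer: $\frac{203023}{46} \approx 4413.5$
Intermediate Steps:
$z{\left(B,A \right)} = 6$ ($z{\left(B,A \right)} = 3 + 3 = 6$)
$m = -18$
$X{\left(v \right)} = 26$ ($X{\left(v \right)} = 24 + 2 = 26$)
$W{\left(I,s \right)} = - \frac{9 \left(-18 + I\right)}{26 + s}$ ($W{\left(I,s \right)} = - 9 \frac{I - 18}{s + 26} = - 9 \frac{-18 + I}{26 + s} = - \frac{9 \left(-18 + I\right)}{26 + s}$)
$W{\left(5,20 \right)} + 4411 = \frac{9 \left(18 - 5\right)}{26 + 20} + 4411 = \frac{9 \left(18 - 5\right)}{46} + 4411 = 9 \cdot \frac{1}{46} \cdot 13 + 4411 = \frac{117}{46} + 4411 = \frac{203023}{46}$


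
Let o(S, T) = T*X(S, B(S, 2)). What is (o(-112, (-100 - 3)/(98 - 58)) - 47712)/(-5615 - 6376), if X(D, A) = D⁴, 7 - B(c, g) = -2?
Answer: 289449248/8565 ≈ 33794.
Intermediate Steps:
B(c, g) = 9 (B(c, g) = 7 - 1*(-2) = 7 + 2 = 9)
o(S, T) = T*S⁴
(o(-112, (-100 - 3)/(98 - 58)) - 47712)/(-5615 - 6376) = (((-100 - 3)/(98 - 58))*(-112)⁴ - 47712)/(-5615 - 6376) = (-103/40*157351936 - 47712)/(-11991) = (-103*1/40*157351936 - 47712)*(-1/11991) = (-103/40*157351936 - 47712)*(-1/11991) = (-2025906176/5 - 47712)*(-1/11991) = -2026144736/5*(-1/11991) = 289449248/8565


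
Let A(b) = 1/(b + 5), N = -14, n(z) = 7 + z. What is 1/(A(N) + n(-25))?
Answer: -9/163 ≈ -0.055215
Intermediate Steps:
A(b) = 1/(5 + b)
1/(A(N) + n(-25)) = 1/(1/(5 - 14) + (7 - 25)) = 1/(1/(-9) - 18) = 1/(-⅑ - 18) = 1/(-163/9) = -9/163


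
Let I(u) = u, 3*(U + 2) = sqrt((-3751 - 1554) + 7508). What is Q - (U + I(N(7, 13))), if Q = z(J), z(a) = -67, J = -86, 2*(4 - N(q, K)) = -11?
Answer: -149/2 - sqrt(2203)/3 ≈ -90.145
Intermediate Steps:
N(q, K) = 19/2 (N(q, K) = 4 - 1/2*(-11) = 4 + 11/2 = 19/2)
U = -2 + sqrt(2203)/3 (U = -2 + sqrt((-3751 - 1554) + 7508)/3 = -2 + sqrt(-5305 + 7508)/3 = -2 + sqrt(2203)/3 ≈ 13.645)
Q = -67
Q - (U + I(N(7, 13))) = -67 - ((-2 + sqrt(2203)/3) + 19/2) = -67 - (15/2 + sqrt(2203)/3) = -67 + (-15/2 - sqrt(2203)/3) = -149/2 - sqrt(2203)/3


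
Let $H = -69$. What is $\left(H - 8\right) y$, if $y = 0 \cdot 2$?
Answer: $0$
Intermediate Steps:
$y = 0$
$\left(H - 8\right) y = \left(-69 - 8\right) 0 = \left(-77\right) 0 = 0$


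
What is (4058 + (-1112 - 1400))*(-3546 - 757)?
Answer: -6652438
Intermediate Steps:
(4058 + (-1112 - 1400))*(-3546 - 757) = (4058 - 2512)*(-4303) = 1546*(-4303) = -6652438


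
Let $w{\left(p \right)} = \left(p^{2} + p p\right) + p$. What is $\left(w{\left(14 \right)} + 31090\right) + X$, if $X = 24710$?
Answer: $56206$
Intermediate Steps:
$w{\left(p \right)} = p + 2 p^{2}$ ($w{\left(p \right)} = \left(p^{2} + p^{2}\right) + p = 2 p^{2} + p = p + 2 p^{2}$)
$\left(w{\left(14 \right)} + 31090\right) + X = \left(14 \left(1 + 2 \cdot 14\right) + 31090\right) + 24710 = \left(14 \left(1 + 28\right) + 31090\right) + 24710 = \left(14 \cdot 29 + 31090\right) + 24710 = \left(406 + 31090\right) + 24710 = 31496 + 24710 = 56206$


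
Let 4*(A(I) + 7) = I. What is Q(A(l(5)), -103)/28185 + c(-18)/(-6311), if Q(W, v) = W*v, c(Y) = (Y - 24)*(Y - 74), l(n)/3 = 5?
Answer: -427176931/711502140 ≈ -0.60039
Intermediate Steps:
l(n) = 15 (l(n) = 3*5 = 15)
c(Y) = (-74 + Y)*(-24 + Y) (c(Y) = (-24 + Y)*(-74 + Y) = (-74 + Y)*(-24 + Y))
A(I) = -7 + I/4
Q(A(l(5)), -103)/28185 + c(-18)/(-6311) = ((-7 + (¼)*15)*(-103))/28185 + (1776 + (-18)² - 98*(-18))/(-6311) = ((-7 + 15/4)*(-103))*(1/28185) + (1776 + 324 + 1764)*(-1/6311) = -13/4*(-103)*(1/28185) + 3864*(-1/6311) = (1339/4)*(1/28185) - 3864/6311 = 1339/112740 - 3864/6311 = -427176931/711502140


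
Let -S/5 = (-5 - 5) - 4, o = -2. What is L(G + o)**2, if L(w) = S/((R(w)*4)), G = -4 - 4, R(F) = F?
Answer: 49/16 ≈ 3.0625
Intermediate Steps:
G = -8
S = 70 (S = -5*((-5 - 5) - 4) = -5*(-10 - 4) = -5*(-14) = 70)
L(w) = 35/(2*w) (L(w) = 70/((w*4)) = 70/((4*w)) = 70*(1/(4*w)) = 35/(2*w))
L(G + o)**2 = (35/(2*(-8 - 2)))**2 = ((35/2)/(-10))**2 = ((35/2)*(-1/10))**2 = (-7/4)**2 = 49/16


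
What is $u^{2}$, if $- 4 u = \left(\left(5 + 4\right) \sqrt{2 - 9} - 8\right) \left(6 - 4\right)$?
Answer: $\frac{\left(8 - 9 i \sqrt{7}\right)^{2}}{4} \approx -125.75 - 95.247 i$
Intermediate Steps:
$u = 4 - \frac{9 i \sqrt{7}}{2}$ ($u = - \frac{\left(\left(5 + 4\right) \sqrt{2 - 9} - 8\right) \left(6 - 4\right)}{4} = - \frac{\left(9 \sqrt{2 - 9} - 8\right) \left(6 - 4\right)}{4} = - \frac{\left(9 \sqrt{-7} - 8\right) 2}{4} = - \frac{\left(9 i \sqrt{7} - 8\right) 2}{4} = - \frac{\left(-8 + 9 i \sqrt{7}\right) 2}{4} = - \frac{-16 + 18 i \sqrt{7}}{4} = 4 - \frac{9 i \sqrt{7}}{2} \approx 4.0 - 11.906 i$)
$u^{2} = \left(4 - \frac{9 i \sqrt{7}}{2}\right)^{2}$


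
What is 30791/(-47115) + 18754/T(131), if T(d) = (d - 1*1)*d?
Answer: 35922398/80236845 ≈ 0.44770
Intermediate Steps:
T(d) = d*(-1 + d) (T(d) = (d - 1)*d = (-1 + d)*d = d*(-1 + d))
30791/(-47115) + 18754/T(131) = 30791/(-47115) + 18754/((131*(-1 + 131))) = 30791*(-1/47115) + 18754/((131*130)) = -30791/47115 + 18754/17030 = -30791/47115 + 18754*(1/17030) = -30791/47115 + 9377/8515 = 35922398/80236845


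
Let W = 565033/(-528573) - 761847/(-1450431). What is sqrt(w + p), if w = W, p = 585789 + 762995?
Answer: 30*sqrt(1208304212955429763935383)/28394765369 ≈ 1161.4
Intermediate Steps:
p = 1348784
W = -15438874996/28394765369 (W = 565033*(-1/528573) - 761847*(-1/1450431) = -565033/528573 + 253949/483477 = -15438874996/28394765369 ≈ -0.54372)
w = -15438874996/28394765369 ≈ -0.54372
sqrt(w + p) = sqrt(-15438874996/28394765369 + 1348784) = sqrt(38298389774586300/28394765369) = 30*sqrt(1208304212955429763935383)/28394765369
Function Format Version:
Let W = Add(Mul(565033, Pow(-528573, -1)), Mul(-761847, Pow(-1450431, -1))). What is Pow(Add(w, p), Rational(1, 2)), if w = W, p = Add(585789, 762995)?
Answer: Mul(Rational(30, 28394765369), Pow(1208304212955429763935383, Rational(1, 2))) ≈ 1161.4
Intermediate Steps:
p = 1348784
W = Rational(-15438874996, 28394765369) (W = Add(Mul(565033, Rational(-1, 528573)), Mul(-761847, Rational(-1, 1450431))) = Add(Rational(-565033, 528573), Rational(253949, 483477)) = Rational(-15438874996, 28394765369) ≈ -0.54372)
w = Rational(-15438874996, 28394765369) ≈ -0.54372
Pow(Add(w, p), Rational(1, 2)) = Pow(Add(Rational(-15438874996, 28394765369), 1348784), Rational(1, 2)) = Pow(Rational(38298389774586300, 28394765369), Rational(1, 2)) = Mul(Rational(30, 28394765369), Pow(1208304212955429763935383, Rational(1, 2)))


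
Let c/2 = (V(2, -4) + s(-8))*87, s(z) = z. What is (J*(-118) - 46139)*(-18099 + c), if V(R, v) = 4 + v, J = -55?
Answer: 772798659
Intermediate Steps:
c = -1392 (c = 2*(((4 - 4) - 8)*87) = 2*((0 - 8)*87) = 2*(-8*87) = 2*(-696) = -1392)
(J*(-118) - 46139)*(-18099 + c) = (-55*(-118) - 46139)*(-18099 - 1392) = (6490 - 46139)*(-19491) = -39649*(-19491) = 772798659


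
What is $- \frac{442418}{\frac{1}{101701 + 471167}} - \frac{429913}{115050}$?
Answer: $- \frac{29159090560931113}{115050} \approx -2.5345 \cdot 10^{11}$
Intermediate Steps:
$- \frac{442418}{\frac{1}{101701 + 471167}} - \frac{429913}{115050} = - \frac{442418}{\frac{1}{572868}} - \frac{429913}{115050} = - 442418 \frac{1}{\frac{1}{572868}} - \frac{429913}{115050} = \left(-442418\right) 572868 - \frac{429913}{115050} = -253447114824 - \frac{429913}{115050} = - \frac{29159090560931113}{115050}$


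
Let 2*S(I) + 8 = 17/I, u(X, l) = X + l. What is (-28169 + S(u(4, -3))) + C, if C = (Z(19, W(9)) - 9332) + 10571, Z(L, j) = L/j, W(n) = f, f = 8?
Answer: -215385/8 ≈ -26923.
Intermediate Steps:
S(I) = -4 + 17/(2*I) (S(I) = -4 + (17/I)/2 = -4 + 17/(2*I))
W(n) = 8
C = 9931/8 (C = (19/8 - 9332) + 10571 = -74637/8 + 10571 = 9931/8 ≈ 1241.4)
(-28169 + S(u(4, -3))) + C = (-28169 + (-4 + 17/(2*(4 - 3)))) + 9931/8 = (-28169 + (-4 + (17/2)/1)) + 9931/8 = (-28169 + (-4 + (17/2)*1)) + 9931/8 = (-28169 + (-4 + 17/2)) + 9931/8 = (-28169 + 9/2) + 9931/8 = -56329/2 + 9931/8 = -215385/8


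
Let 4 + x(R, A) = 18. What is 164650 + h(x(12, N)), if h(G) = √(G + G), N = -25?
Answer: 164650 + 2*√7 ≈ 1.6466e+5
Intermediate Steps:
x(R, A) = 14 (x(R, A) = -4 + 18 = 14)
h(G) = √2*√G (h(G) = √(2*G) = √2*√G)
164650 + h(x(12, N)) = 164650 + √2*√14 = 164650 + 2*√7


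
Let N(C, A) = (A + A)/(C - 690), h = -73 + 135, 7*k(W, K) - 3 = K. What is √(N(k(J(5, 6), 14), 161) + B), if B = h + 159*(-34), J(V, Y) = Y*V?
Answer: I*√123804442838/4813 ≈ 73.106*I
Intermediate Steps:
J(V, Y) = V*Y
k(W, K) = 3/7 + K/7
h = 62
N(C, A) = 2*A/(-690 + C) (N(C, A) = (2*A)/(-690 + C) = 2*A/(-690 + C))
B = -5344 (B = 62 + 159*(-34) = 62 - 5406 = -5344)
√(N(k(J(5, 6), 14), 161) + B) = √(2*161/(-690 + (3/7 + (⅐)*14)) - 5344) = √(2*161/(-690 + (3/7 + 2)) - 5344) = √(2*161/(-690 + 17/7) - 5344) = √(2*161/(-4813/7) - 5344) = √(2*161*(-7/4813) - 5344) = √(-2254/4813 - 5344) = √(-25722926/4813) = I*√123804442838/4813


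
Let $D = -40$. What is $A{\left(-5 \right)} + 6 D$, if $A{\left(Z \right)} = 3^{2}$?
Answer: $-231$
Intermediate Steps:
$A{\left(Z \right)} = 9$
$A{\left(-5 \right)} + 6 D = 9 + 6 \left(-40\right) = 9 - 240 = -231$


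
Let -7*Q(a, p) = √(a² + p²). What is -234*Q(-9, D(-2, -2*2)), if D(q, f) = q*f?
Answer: 234*√145/7 ≈ 402.53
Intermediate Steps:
D(q, f) = f*q
Q(a, p) = -√(a² + p²)/7
-234*Q(-9, D(-2, -2*2)) = -(-234)*√((-9)² + (-2*2*(-2))²)/7 = -(-234)*√(81 + (-4*(-2))²)/7 = -(-234)*√(81 + 8²)/7 = -(-234)*√(81 + 64)/7 = -(-234)*√145/7 = 234*√145/7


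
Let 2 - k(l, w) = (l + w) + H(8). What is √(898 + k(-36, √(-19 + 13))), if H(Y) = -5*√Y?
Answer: √(936 + 10*√2 - I*√6) ≈ 30.824 - 0.03973*I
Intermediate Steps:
k(l, w) = 2 - l - w + 10*√2 (k(l, w) = 2 - ((l + w) - 10*√2) = 2 - (l + w - 10*√2) = 2 + (-l - w + 10*√2) = 2 - l - w + 10*√2)
√(898 + k(-36, √(-19 + 13))) = √(898 + (2 - 1*(-36) - √(-19 + 13) + 10*√2)) = √(898 + (2 + 36 - √(-6) + 10*√2)) = √(898 + (2 + 36 - I*√6 + 10*√2)) = √(898 + (38 + 10*√2 - I*√6)) = √(936 + 10*√2 - I*√6)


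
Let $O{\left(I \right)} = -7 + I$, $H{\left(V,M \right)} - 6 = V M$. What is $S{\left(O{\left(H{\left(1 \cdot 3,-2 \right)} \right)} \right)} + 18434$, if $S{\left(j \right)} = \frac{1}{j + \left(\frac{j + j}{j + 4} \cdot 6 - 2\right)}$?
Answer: $\frac{350247}{19} \approx 18434.0$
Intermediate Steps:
$H{\left(V,M \right)} = 6 + M V$ ($H{\left(V,M \right)} = 6 + V M = 6 + M V$)
$S{\left(j \right)} = \frac{1}{-2 + j + \frac{12 j}{4 + j}}$ ($S{\left(j \right)} = \frac{1}{j + \left(\frac{2 j}{4 + j} 6 - 2\right)} = \frac{1}{j + \left(\frac{12 j}{4 + j} - 2\right)} = \frac{1}{j + \left(-2 + \frac{12 j}{4 + j}\right)} = \frac{1}{-2 + j + \frac{12 j}{4 + j}}$)
$S{\left(O{\left(H{\left(1 \cdot 3,-2 \right)} \right)} \right)} + 18434 = \frac{4 - \left(1 + 2 \cdot 1 \cdot 3\right)}{-8 + \left(-7 + \left(6 - 2 \cdot 1 \cdot 3\right)\right)^{2} + 14 \left(-7 + \left(6 - 2 \cdot 1 \cdot 3\right)\right)} + 18434 = \frac{4 + \left(-7 + \left(6 - 6\right)\right)}{-8 + \left(-7 + \left(6 - 6\right)\right)^{2} + 14 \left(-7 + \left(6 - 6\right)\right)} + 18434 = \frac{4 + \left(-7 + 0\right)}{-8 + \left(-7 + 0\right)^{2} + 14 \left(-7 + 0\right)} + 18434 = \frac{4 - 7}{-8 + \left(-7\right)^{2} + 14 \left(-7\right)} + 18434 = \frac{1}{-8 + 49 - 98} \left(-3\right) + 18434 = \frac{1}{-57} \left(-3\right) + 18434 = \left(- \frac{1}{57}\right) \left(-3\right) + 18434 = \frac{1}{19} + 18434 = \frac{350247}{19}$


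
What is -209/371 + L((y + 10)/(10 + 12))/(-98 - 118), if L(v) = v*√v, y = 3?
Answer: -209/371 - 13*√286/104544 ≈ -0.56544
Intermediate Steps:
L(v) = v^(3/2)
-209/371 + L((y + 10)/(10 + 12))/(-98 - 118) = -209/371 + ((3 + 10)/(10 + 12))^(3/2)/(-98 - 118) = -209*1/371 + (13/22)^(3/2)/(-216) = -209/371 + (13*(1/22))^(3/2)*(-1/216) = -209/371 + (13/22)^(3/2)*(-1/216) = -209/371 + (13*√286/484)*(-1/216) = -209/371 - 13*√286/104544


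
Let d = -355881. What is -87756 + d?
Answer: -443637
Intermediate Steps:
-87756 + d = -87756 - 355881 = -443637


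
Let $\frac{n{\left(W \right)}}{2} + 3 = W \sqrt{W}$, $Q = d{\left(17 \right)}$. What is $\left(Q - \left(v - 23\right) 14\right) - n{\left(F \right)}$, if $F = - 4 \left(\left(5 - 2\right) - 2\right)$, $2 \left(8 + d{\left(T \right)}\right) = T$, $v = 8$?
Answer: $\frac{433}{2} + 16 i \approx 216.5 + 16.0 i$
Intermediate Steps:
$d{\left(T \right)} = -8 + \frac{T}{2}$
$Q = \frac{1}{2}$ ($Q = -8 + \frac{1}{2} \cdot 17 = -8 + \frac{17}{2} = \frac{1}{2} \approx 0.5$)
$F = -4$ ($F = - 4 \left(3 - 2\right) = \left(-4\right) 1 = -4$)
$n{\left(W \right)} = -6 + 2 W^{\frac{3}{2}}$ ($n{\left(W \right)} = -6 + 2 W \sqrt{W} = -6 + 2 W^{\frac{3}{2}}$)
$\left(Q - \left(v - 23\right) 14\right) - n{\left(F \right)} = \left(\frac{1}{2} - \left(8 - 23\right) 14\right) - \left(-6 + 2 \left(-4\right)^{\frac{3}{2}}\right) = \left(\frac{1}{2} - \left(-15\right) 14\right) - \left(-6 + 2 \left(- 8 i\right)\right) = \left(\frac{1}{2} - -210\right) - \left(-6 - 16 i\right) = \left(\frac{1}{2} + 210\right) + \left(6 + 16 i\right) = \frac{421}{2} + \left(6 + 16 i\right) = \frac{433}{2} + 16 i$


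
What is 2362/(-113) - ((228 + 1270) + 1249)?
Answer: -312773/113 ≈ -2767.9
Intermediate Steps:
2362/(-113) - ((228 + 1270) + 1249) = 2362*(-1/113) - (1498 + 1249) = -2362/113 - 1*2747 = -2362/113 - 2747 = -312773/113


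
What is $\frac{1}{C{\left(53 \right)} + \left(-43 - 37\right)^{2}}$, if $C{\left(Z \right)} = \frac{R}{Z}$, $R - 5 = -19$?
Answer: $\frac{53}{339186} \approx 0.00015626$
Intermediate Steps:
$R = -14$ ($R = 5 - 19 = -14$)
$C{\left(Z \right)} = - \frac{14}{Z}$
$\frac{1}{C{\left(53 \right)} + \left(-43 - 37\right)^{2}} = \frac{1}{- \frac{14}{53} + \left(-43 - 37\right)^{2}} = \frac{1}{\left(-14\right) \frac{1}{53} + \left(-80\right)^{2}} = \frac{1}{- \frac{14}{53} + 6400} = \frac{1}{\frac{339186}{53}} = \frac{53}{339186}$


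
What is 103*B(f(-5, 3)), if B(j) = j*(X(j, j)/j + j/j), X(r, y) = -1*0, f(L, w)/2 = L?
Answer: -1030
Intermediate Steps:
f(L, w) = 2*L
X(r, y) = 0
B(j) = j (B(j) = j*(0/j + j/j) = j*(0 + 1) = j*1 = j)
103*B(f(-5, 3)) = 103*(2*(-5)) = 103*(-10) = -1030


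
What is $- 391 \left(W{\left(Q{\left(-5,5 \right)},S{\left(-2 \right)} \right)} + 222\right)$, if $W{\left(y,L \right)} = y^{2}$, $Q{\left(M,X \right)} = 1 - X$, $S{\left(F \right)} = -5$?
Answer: $-93058$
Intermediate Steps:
$- 391 \left(W{\left(Q{\left(-5,5 \right)},S{\left(-2 \right)} \right)} + 222\right) = - 391 \left(\left(1 - 5\right)^{2} + 222\right) = - 391 \left(\left(-4\right)^{2} + 222\right) = - 391 \left(16 + 222\right) = \left(-391\right) 238 = -93058$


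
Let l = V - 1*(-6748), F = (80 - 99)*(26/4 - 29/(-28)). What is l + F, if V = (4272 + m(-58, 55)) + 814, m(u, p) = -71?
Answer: 325355/28 ≈ 11620.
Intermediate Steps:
V = 5015 (V = (4272 - 71) + 814 = 4201 + 814 = 5015)
F = -4009/28 (F = -19*(26*(¼) - 29*(-1/28)) = -19*(13/2 + 29/28) = -19*211/28 = -4009/28 ≈ -143.18)
l = 11763 (l = 5015 - 1*(-6748) = 5015 + 6748 = 11763)
l + F = 11763 - 4009/28 = 325355/28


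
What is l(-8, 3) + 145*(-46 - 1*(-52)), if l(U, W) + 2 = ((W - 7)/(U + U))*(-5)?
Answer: 3467/4 ≈ 866.75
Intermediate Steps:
l(U, W) = -2 - 5*(-7 + W)/(2*U) (l(U, W) = -2 + ((W - 7)/(U + U))*(-5) = -2 + ((-7 + W)/((2*U)))*(-5) = -2 + ((-7 + W)*(1/(2*U)))*(-5) = -2 + ((-7 + W)/(2*U))*(-5) = -2 - 5*(-7 + W)/(2*U))
l(-8, 3) + 145*(-46 - 1*(-52)) = (1/2)*(35 - 5*3 - 4*(-8))/(-8) + 145*(-46 - 1*(-52)) = (1/2)*(-1/8)*(35 - 15 + 32) + 145*(-46 + 52) = (1/2)*(-1/8)*52 + 145*6 = -13/4 + 870 = 3467/4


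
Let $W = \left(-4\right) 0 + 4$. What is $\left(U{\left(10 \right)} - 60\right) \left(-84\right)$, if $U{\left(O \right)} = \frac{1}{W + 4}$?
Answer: $\frac{10059}{2} \approx 5029.5$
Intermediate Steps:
$W = 4$ ($W = 0 + 4 = 4$)
$U{\left(O \right)} = \frac{1}{8}$ ($U{\left(O \right)} = \frac{1}{4 + 4} = \frac{1}{8}$)
$\left(U{\left(10 \right)} - 60\right) \left(-84\right) = \left(\frac{1}{8} - 60\right) \left(-84\right) = \left(- \frac{479}{8}\right) \left(-84\right) = \frac{10059}{2}$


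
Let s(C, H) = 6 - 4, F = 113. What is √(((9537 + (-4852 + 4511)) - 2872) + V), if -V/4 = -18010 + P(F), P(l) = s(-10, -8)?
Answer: 2*√19589 ≈ 279.92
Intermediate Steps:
s(C, H) = 2
P(l) = 2
V = 72032 (V = -4*(-18010 + 2) = -4*(-18008) = 72032)
√(((9537 + (-4852 + 4511)) - 2872) + V) = √(((9537 + (-4852 + 4511)) - 2872) + 72032) = √(((9537 - 341) - 2872) + 72032) = √((9196 - 2872) + 72032) = √(6324 + 72032) = √78356 = 2*√19589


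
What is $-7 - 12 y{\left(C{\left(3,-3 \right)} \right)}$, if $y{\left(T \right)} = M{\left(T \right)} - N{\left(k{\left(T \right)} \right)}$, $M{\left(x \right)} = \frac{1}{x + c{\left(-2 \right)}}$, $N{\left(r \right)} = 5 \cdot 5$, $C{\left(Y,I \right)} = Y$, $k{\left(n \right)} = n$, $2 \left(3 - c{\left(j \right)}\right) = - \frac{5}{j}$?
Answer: $\frac{5519}{19} \approx 290.47$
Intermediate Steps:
$c{\left(j \right)} = 3 + \frac{5}{2 j}$ ($c{\left(j \right)} = 3 - \frac{\left(-5\right) \frac{1}{j}}{2} = 3 + \frac{5}{2 j}$)
$N{\left(r \right)} = 25$
$M{\left(x \right)} = \frac{1}{\frac{7}{4} + x}$ ($M{\left(x \right)} = \frac{1}{x + \left(3 + \frac{5}{2 \left(-2\right)}\right)} = \frac{1}{x + \left(3 + \frac{5}{2} \left(- \frac{1}{2}\right)\right)} = \frac{1}{x + \left(3 - \frac{5}{4}\right)} = \frac{1}{x + \frac{7}{4}} = \frac{1}{\frac{7}{4} + x}$)
$y{\left(T \right)} = -25 + \frac{4}{7 + 4 T}$ ($y{\left(T \right)} = \frac{4}{7 + 4 T} - 25 = -25 + \frac{4}{7 + 4 T}$)
$-7 - 12 y{\left(C{\left(3,-3 \right)} \right)} = -7 - 12 \frac{-171 - 300}{7 + 4 \cdot 3} = -7 - 12 \frac{-171 - 300}{7 + 12} = -7 - 12 \cdot \frac{1}{19} \left(-471\right) = -7 - - \frac{5652}{19} = -7 + \frac{5652}{19} = \frac{5519}{19}$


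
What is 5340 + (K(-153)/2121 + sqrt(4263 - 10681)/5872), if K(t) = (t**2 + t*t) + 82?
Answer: 1624720/303 + I*sqrt(6418)/5872 ≈ 5362.1 + 0.013643*I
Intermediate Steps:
K(t) = 82 + 2*t**2 (K(t) = (t**2 + t**2) + 82 = 2*t**2 + 82 = 82 + 2*t**2)
5340 + (K(-153)/2121 + sqrt(4263 - 10681)/5872) = 5340 + ((82 + 2*(-153)**2)/2121 + sqrt(4263 - 10681)/5872) = 5340 + ((82 + 2*23409)*(1/2121) + sqrt(-6418)*(1/5872)) = 5340 + ((82 + 46818)*(1/2121) + (I*sqrt(6418))*(1/5872)) = 5340 + (46900*(1/2121) + I*sqrt(6418)/5872) = 5340 + (6700/303 + I*sqrt(6418)/5872) = 1624720/303 + I*sqrt(6418)/5872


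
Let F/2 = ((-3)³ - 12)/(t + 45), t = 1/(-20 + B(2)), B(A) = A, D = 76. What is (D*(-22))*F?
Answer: 2347488/809 ≈ 2901.7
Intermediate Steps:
t = -1/18 (t = 1/(-20 + 2) = 1/(-18) = -1/18 ≈ -0.055556)
F = -1404/809 (F = 2*(((-3)³ - 12)/(-1/18 + 45)) = 2*((-27 - 12)/(809/18)) = 2*(-39*18/809) = 2*(-702/809) = -1404/809 ≈ -1.7355)
(D*(-22))*F = (76*(-22))*(-1404/809) = -1672*(-1404/809) = 2347488/809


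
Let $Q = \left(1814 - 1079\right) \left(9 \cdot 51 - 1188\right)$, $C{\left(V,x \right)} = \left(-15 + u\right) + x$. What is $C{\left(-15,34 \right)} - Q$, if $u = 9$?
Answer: $535843$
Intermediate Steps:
$C{\left(V,x \right)} = -6 + x$ ($C{\left(V,x \right)} = \left(-15 + 9\right) + x = -6 + x$)
$Q = -535815$ ($Q = 735 \left(459 - 1188\right) = 735 \left(-729\right) = -535815$)
$C{\left(-15,34 \right)} - Q = \left(-6 + 34\right) - -535815 = 28 + 535815 = 535843$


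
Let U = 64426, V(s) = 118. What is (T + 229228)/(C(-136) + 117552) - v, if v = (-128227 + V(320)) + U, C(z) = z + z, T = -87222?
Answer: 3734442123/58640 ≈ 63684.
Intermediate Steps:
C(z) = 2*z
v = -63683 (v = (-128227 + 118) + 64426 = -128109 + 64426 = -63683)
(T + 229228)/(C(-136) + 117552) - v = (-87222 + 229228)/(2*(-136) + 117552) - 1*(-63683) = 142006/(-272 + 117552) + 63683 = 142006/117280 + 63683 = 142006*(1/117280) + 63683 = 71003/58640 + 63683 = 3734442123/58640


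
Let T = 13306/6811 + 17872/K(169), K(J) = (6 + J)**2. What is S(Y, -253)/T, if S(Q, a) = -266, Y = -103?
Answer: -566164375/5400229 ≈ -104.84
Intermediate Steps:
T = 10800458/4256875 (T = 13306/6811 + 17872/((6 + 169)**2) = 13306*(1/6811) + 17872/(175**2) = 13306/6811 + 17872/30625 = 10800458/4256875 ≈ 2.5372)
S(Y, -253)/T = -266/10800458/4256875 = -266*4256875/10800458 = -566164375/5400229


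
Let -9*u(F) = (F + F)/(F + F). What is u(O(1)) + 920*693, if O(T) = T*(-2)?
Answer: 5738039/9 ≈ 6.3756e+5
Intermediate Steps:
O(T) = -2*T
u(F) = -⅑ (u(F) = -(F + F)/(9*(F + F)) = -2*F/(9*(2*F)) = -2*F*1/(2*F)/9 = -⅑*1 = -⅑)
u(O(1)) + 920*693 = -⅑ + 920*693 = -⅑ + 637560 = 5738039/9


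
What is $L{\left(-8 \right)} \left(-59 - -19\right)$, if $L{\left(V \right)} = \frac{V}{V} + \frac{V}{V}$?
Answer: $-80$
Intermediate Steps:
$L{\left(V \right)} = 2$ ($L{\left(V \right)} = 1 + 1 = 2$)
$L{\left(-8 \right)} \left(-59 - -19\right) = 2 \left(-59 - -19\right) = 2 \left(-59 + 19\right) = 2 \left(-40\right) = -80$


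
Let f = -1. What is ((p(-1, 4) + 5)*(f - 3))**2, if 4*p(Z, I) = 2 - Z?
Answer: 529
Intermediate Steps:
p(Z, I) = 1/2 - Z/4 (p(Z, I) = (2 - Z)/4 = 1/2 - Z/4)
((p(-1, 4) + 5)*(f - 3))**2 = (((1/2 - 1/4*(-1)) + 5)*(-1 - 3))**2 = (((1/2 + 1/4) + 5)*(-4))**2 = ((3/4 + 5)*(-4))**2 = ((23/4)*(-4))**2 = (-23)**2 = 529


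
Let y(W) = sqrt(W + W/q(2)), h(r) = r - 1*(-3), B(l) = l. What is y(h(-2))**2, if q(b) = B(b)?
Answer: 3/2 ≈ 1.5000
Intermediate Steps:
q(b) = b
h(r) = 3 + r (h(r) = r + 3 = 3 + r)
y(W) = sqrt(6)*sqrt(W)/2 (y(W) = sqrt(W + W/2) = sqrt(3*W/2) = sqrt(6)*sqrt(W)/2)
y(h(-2))**2 = (sqrt(6)*sqrt(3 - 2)/2)**2 = (sqrt(6)*sqrt(1)/2)**2 = ((1/2)*sqrt(6)*1)**2 = (sqrt(6)/2)**2 = 3/2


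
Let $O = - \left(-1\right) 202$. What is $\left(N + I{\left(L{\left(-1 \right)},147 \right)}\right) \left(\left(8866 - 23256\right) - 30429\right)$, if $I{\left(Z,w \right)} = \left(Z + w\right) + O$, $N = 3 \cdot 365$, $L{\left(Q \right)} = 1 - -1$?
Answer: $-64808274$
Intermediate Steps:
$O = 202$ ($O = \left(-1\right) \left(-202\right) = 202$)
$L{\left(Q \right)} = 2$ ($L{\left(Q \right)} = 1 + 1 = 2$)
$N = 1095$
$I{\left(Z,w \right)} = 202 + Z + w$ ($I{\left(Z,w \right)} = \left(Z + w\right) + 202 = 202 + Z + w$)
$\left(N + I{\left(L{\left(-1 \right)},147 \right)}\right) \left(\left(8866 - 23256\right) - 30429\right) = \left(1095 + \left(202 + 2 + 147\right)\right) \left(\left(8866 - 23256\right) - 30429\right) = \left(1095 + 351\right) \left(-14390 - 30429\right) = 1446 \left(-44819\right) = -64808274$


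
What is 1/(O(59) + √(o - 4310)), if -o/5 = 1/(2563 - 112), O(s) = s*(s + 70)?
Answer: 18654561/141990427586 - I*√25891910565/141990427586 ≈ 0.00013138 - 1.1332e-6*I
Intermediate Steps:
O(s) = s*(70 + s)
o = -5/2451 (o = -5/(2563 - 112) = -5/2451 ≈ -0.0020400)
1/(O(59) + √(o - 4310)) = 1/(59*(70 + 59) + √(-5/2451 - 4310)) = 1/(59*129 + √(-10563815/2451)) = 1/(7611 + I*√25891910565/2451)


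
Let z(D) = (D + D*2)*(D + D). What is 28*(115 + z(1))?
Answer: 3388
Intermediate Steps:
z(D) = 6*D**2 (z(D) = (D + 2*D)*(2*D) = (3*D)*(2*D) = 6*D**2)
28*(115 + z(1)) = 28*(115 + 6*1**2) = 28*(115 + 6*1) = 28*(115 + 6) = 28*121 = 3388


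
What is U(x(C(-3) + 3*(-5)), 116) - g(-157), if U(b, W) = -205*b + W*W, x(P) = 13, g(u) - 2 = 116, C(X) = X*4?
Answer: 10673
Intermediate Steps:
C(X) = 4*X
g(u) = 118 (g(u) = 2 + 116 = 118)
U(b, W) = W² - 205*b (U(b, W) = -205*b + W² = W² - 205*b)
U(x(C(-3) + 3*(-5)), 116) - g(-157) = (116² - 205*13) - 1*118 = (13456 - 2665) - 118 = 10791 - 118 = 10673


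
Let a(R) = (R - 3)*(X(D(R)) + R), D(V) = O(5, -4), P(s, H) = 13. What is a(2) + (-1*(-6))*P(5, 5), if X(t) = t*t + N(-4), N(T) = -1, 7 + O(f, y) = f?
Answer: 73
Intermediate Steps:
O(f, y) = -7 + f
D(V) = -2 (D(V) = -7 + 5 = -2)
X(t) = -1 + t**2 (X(t) = t*t - 1 = t**2 - 1 = -1 + t**2)
a(R) = (-3 + R)*(3 + R) (a(R) = (R - 3)*((-1 + (-2)**2) + R) = (-3 + R)*((-1 + 4) + R) = (-3 + R)*(3 + R))
a(2) + (-1*(-6))*P(5, 5) = (-9 + 2**2) - 1*(-6)*13 = (-9 + 4) + 6*13 = -5 + 78 = 73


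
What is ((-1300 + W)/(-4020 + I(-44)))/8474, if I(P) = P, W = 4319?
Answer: -3019/34438336 ≈ -8.7664e-5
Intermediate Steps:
((-1300 + W)/(-4020 + I(-44)))/8474 = ((-1300 + 4319)/(-4020 - 44))/8474 = (3019/(-4064))*(1/8474) = (3019*(-1/4064))*(1/8474) = -3019/4064*1/8474 = -3019/34438336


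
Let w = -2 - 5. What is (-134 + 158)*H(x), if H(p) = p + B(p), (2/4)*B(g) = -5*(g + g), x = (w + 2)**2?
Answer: -11400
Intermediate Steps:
w = -7
x = 25 (x = (-7 + 2)**2 = (-5)**2 = 25)
B(g) = -20*g (B(g) = 2*(-5*(g + g)) = 2*(-10*g) = -20*g)
H(p) = -19*p (H(p) = p - 20*p = -19*p)
(-134 + 158)*H(x) = (-134 + 158)*(-19*25) = 24*(-475) = -11400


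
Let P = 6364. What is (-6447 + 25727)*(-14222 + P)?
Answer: -151502240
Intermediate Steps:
(-6447 + 25727)*(-14222 + P) = (-6447 + 25727)*(-14222 + 6364) = 19280*(-7858) = -151502240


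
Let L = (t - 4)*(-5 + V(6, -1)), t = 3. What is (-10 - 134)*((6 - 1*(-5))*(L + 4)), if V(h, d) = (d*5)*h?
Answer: -61776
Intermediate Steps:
V(h, d) = 5*d*h (V(h, d) = (5*d)*h = 5*d*h)
L = 35 (L = (3 - 4)*(-5 + 5*(-1)*6) = -(-5 - 30) = -1*(-35) = 35)
(-10 - 134)*((6 - 1*(-5))*(L + 4)) = (-10 - 134)*((6 - 1*(-5))*(35 + 4)) = -144*(6 + 5)*39 = -1584*39 = -144*429 = -61776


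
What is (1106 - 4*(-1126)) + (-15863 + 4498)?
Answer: -5755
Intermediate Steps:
(1106 - 4*(-1126)) + (-15863 + 4498) = (1106 + 4504) - 11365 = 5610 - 11365 = -5755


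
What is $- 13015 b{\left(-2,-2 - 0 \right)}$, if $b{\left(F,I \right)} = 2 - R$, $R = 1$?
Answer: $-13015$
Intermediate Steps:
$b{\left(F,I \right)} = 1$ ($b{\left(F,I \right)} = 2 - 1 = 1$)
$- 13015 b{\left(-2,-2 - 0 \right)} = \left(-13015\right) 1 = -13015$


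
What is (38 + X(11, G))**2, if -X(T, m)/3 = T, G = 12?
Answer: 25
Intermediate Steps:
X(T, m) = -3*T
(38 + X(11, G))**2 = (38 - 3*11)**2 = (38 - 33)**2 = 5**2 = 25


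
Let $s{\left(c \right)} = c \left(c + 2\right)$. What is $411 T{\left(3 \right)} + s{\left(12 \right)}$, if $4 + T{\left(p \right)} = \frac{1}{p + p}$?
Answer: $- \frac{2815}{2} \approx -1407.5$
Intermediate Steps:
$T{\left(p \right)} = -4 + \frac{1}{2 p}$ ($T{\left(p \right)} = -4 + \frac{1}{p + p} = -4 + \frac{1}{2 p}$)
$s{\left(c \right)} = c \left(2 + c\right)$
$411 T{\left(3 \right)} + s{\left(12 \right)} = 411 \left(-4 + \frac{1}{2 \cdot 3}\right) + 12 \left(2 + 12\right) = 411 \left(-4 + \frac{1}{2} \cdot \frac{1}{3}\right) + 12 \cdot 14 = 411 \left(-4 + \frac{1}{6}\right) + 168 = 411 \left(- \frac{23}{6}\right) + 168 = - \frac{3151}{2} + 168 = - \frac{2815}{2}$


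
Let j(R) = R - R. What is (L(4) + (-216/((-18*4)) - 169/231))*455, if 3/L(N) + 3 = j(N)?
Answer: 19045/33 ≈ 577.12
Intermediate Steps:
j(R) = 0
L(N) = -1 (L(N) = 3/(-3 + 0) = 3/(-3) = 3*(-⅓) = -1)
(L(4) + (-216/((-18*4)) - 169/231))*455 = (-1 + (-216/((-18*4)) - 169/231))*455 = (-1 + (-216/(-72) - 169*1/231))*455 = (-1 + (-216*(-1/72) - 169/231))*455 = (-1 + (3 - 169/231))*455 = (-1 + 524/231)*455 = (293/231)*455 = 19045/33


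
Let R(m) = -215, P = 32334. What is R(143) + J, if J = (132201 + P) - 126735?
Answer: 37585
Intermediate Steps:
J = 37800 (J = (132201 + 32334) - 126735 = 164535 - 126735 = 37800)
R(143) + J = -215 + 37800 = 37585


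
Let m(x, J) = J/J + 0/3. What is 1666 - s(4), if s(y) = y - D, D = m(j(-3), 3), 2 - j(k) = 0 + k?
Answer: 1663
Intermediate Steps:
j(k) = 2 - k (j(k) = 2 - (0 + k) = 2 - k)
m(x, J) = 1 (m(x, J) = 1 + 0*(⅓) = 1 + 0 = 1)
D = 1
s(y) = -1 + y (s(y) = y - 1*1 = y - 1 = -1 + y)
1666 - s(4) = 1666 - (-1 + 4) = 1666 - 1*3 = 1666 - 3 = 1663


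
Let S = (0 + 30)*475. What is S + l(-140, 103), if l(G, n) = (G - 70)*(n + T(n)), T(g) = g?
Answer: -29010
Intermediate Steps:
l(G, n) = 2*n*(-70 + G) (l(G, n) = (G - 70)*(n + n) = (-70 + G)*(2*n) = 2*n*(-70 + G))
S = 14250 (S = 30*475 = 14250)
S + l(-140, 103) = 14250 + 2*103*(-70 - 140) = 14250 + 2*103*(-210) = 14250 - 43260 = -29010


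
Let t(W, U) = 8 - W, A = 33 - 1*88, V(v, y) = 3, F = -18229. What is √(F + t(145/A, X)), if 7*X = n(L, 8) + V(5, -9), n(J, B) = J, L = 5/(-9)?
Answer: I*√2204422/11 ≈ 134.98*I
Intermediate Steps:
L = -5/9 (L = 5*(-⅑) = -5/9 ≈ -0.55556)
A = -55 (A = 33 - 88 = -55)
X = 22/63 (X = (-5/9 + 3)/7 = (⅐)*(22/9) = 22/63 ≈ 0.34921)
√(F + t(145/A, X)) = √(-18229 + (8 - 145/(-55))) = √(-18229 + (8 - 145*(-1)/55)) = √(-18229 + (8 - 1*(-29/11))) = √(-18229 + (8 + 29/11)) = √(-18229 + 117/11) = √(-200402/11) = I*√2204422/11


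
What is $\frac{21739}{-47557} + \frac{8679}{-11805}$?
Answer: $- \frac{223125366}{187136795} \approx -1.1923$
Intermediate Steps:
$\frac{21739}{-47557} + \frac{8679}{-11805} = 21739 \left(- \frac{1}{47557}\right) + 8679 \left(- \frac{1}{11805}\right) = - \frac{21739}{47557} - \frac{2893}{3935} = - \frac{223125366}{187136795}$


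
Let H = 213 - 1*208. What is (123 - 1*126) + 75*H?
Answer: 372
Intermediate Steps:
H = 5 (H = 213 - 208 = 5)
(123 - 1*126) + 75*H = (123 - 1*126) + 75*5 = (123 - 126) + 375 = -3 + 375 = 372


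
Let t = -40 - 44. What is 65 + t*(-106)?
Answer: 8969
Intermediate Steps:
t = -84
65 + t*(-106) = 65 - 84*(-106) = 65 + 8904 = 8969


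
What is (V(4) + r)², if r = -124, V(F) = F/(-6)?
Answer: 139876/9 ≈ 15542.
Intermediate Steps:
V(F) = -F/6 (V(F) = F*(-⅙) = -F/6)
(V(4) + r)² = (-⅙*4 - 124)² = (-⅔ - 124)² = (-374/3)² = 139876/9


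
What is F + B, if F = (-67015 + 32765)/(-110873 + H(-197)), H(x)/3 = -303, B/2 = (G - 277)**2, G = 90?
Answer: 3908921883/55891 ≈ 69938.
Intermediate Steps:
B = 69938 (B = 2*(90 - 277)**2 = 2*(-187)**2 = 2*34969 = 69938)
H(x) = -909 (H(x) = 3*(-303) = -909)
F = 17125/55891 (F = (-67015 + 32765)/(-110873 - 909) = -34250/(-111782) = -34250*(-1/111782) = 17125/55891 ≈ 0.30640)
F + B = 17125/55891 + 69938 = 3908921883/55891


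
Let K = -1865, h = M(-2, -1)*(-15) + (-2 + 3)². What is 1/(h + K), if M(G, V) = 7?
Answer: -1/1969 ≈ -0.00050787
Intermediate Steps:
h = -104 (h = 7*(-15) + (-2 + 3)² = -105 + 1² = -105 + 1 = -104)
1/(h + K) = 1/(-104 - 1865) = 1/(-1969) = -1/1969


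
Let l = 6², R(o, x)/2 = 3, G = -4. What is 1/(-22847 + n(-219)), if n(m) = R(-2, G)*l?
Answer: -1/22631 ≈ -4.4187e-5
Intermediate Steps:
R(o, x) = 6 (R(o, x) = 2*3 = 6)
l = 36
n(m) = 216 (n(m) = 6*36 = 216)
1/(-22847 + n(-219)) = 1/(-22847 + 216) = 1/(-22631) = -1/22631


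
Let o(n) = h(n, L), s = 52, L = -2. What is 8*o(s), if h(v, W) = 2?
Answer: 16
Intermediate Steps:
o(n) = 2
8*o(s) = 8*2 = 16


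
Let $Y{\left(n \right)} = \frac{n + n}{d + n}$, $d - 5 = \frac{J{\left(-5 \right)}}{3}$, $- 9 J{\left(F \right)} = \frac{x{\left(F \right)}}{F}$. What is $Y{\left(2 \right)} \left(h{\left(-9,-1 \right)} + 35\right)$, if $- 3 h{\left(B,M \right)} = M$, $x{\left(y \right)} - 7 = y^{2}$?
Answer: $\frac{19080}{977} \approx 19.529$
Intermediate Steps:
$x{\left(y \right)} = 7 + y^{2}$
$J{\left(F \right)} = - \frac{7 + F^{2}}{9 F}$ ($J{\left(F \right)} = - \frac{\left(7 + F^{2}\right) \frac{1}{F}}{9} = - \frac{\frac{1}{F} \left(7 + F^{2}\right)}{9} = - \frac{7 + F^{2}}{9 F}$)
$h{\left(B,M \right)} = - \frac{M}{3}$
$d = \frac{707}{135}$ ($d = 5 + \frac{\frac{1}{9} \frac{1}{-5} \left(-7 - \left(-5\right)^{2}\right)}{3} = 5 + \frac{1}{9} \left(- \frac{1}{5}\right) \left(-7 - 25\right) \frac{1}{3} = 5 + \frac{1}{9} \left(- \frac{1}{5}\right) \left(-32\right) \frac{1}{3} = 5 + \frac{32}{45} \cdot \frac{1}{3} = 5 + \frac{32}{135} = \frac{707}{135} \approx 5.237$)
$Y{\left(n \right)} = \frac{2 n}{\frac{707}{135} + n}$ ($Y{\left(n \right)} = \frac{n + n}{\frac{707}{135} + n} = \frac{2 n}{\frac{707}{135} + n}$)
$Y{\left(2 \right)} \left(h{\left(-9,-1 \right)} + 35\right) = 270 \cdot 2 \frac{1}{707 + 135 \cdot 2} \left(\left(- \frac{1}{3}\right) \left(-1\right) + 35\right) = 270 \cdot 2 \frac{1}{707 + 270} \left(\frac{1}{3} + 35\right) = 270 \cdot 2 \cdot \frac{1}{977} \cdot \frac{106}{3} = \frac{540}{977} \cdot \frac{106}{3} = \frac{19080}{977}$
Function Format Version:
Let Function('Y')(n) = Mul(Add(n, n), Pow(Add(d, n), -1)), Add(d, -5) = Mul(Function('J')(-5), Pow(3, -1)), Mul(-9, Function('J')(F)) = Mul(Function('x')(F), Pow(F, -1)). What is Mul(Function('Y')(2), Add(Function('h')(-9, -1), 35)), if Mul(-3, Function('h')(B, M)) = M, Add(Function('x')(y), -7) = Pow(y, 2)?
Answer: Rational(19080, 977) ≈ 19.529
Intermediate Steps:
Function('x')(y) = Add(7, Pow(y, 2))
Function('J')(F) = Mul(Rational(-1, 9), Pow(F, -1), Add(7, Pow(F, 2))) (Function('J')(F) = Mul(Rational(-1, 9), Mul(Add(7, Pow(F, 2)), Pow(F, -1))) = Mul(Rational(-1, 9), Mul(Pow(F, -1), Add(7, Pow(F, 2)))) = Mul(Rational(-1, 9), Pow(F, -1), Add(7, Pow(F, 2))))
Function('h')(B, M) = Mul(Rational(-1, 3), M)
d = Rational(707, 135) (d = Add(5, Mul(Mul(Rational(1, 9), Pow(-5, -1), Add(-7, Mul(-1, Pow(-5, 2)))), Pow(3, -1))) = Add(5, Mul(Mul(Rational(1, 9), Rational(-1, 5), Add(-7, Mul(-1, 25))), Rational(1, 3))) = Add(5, Mul(Mul(Rational(1, 9), Rational(-1, 5), Add(-7, -25)), Rational(1, 3))) = Add(5, Mul(Mul(Rational(1, 9), Rational(-1, 5), -32), Rational(1, 3))) = Add(5, Mul(Rational(32, 45), Rational(1, 3))) = Add(5, Rational(32, 135)) = Rational(707, 135) ≈ 5.2370)
Function('Y')(n) = Mul(2, n, Pow(Add(Rational(707, 135), n), -1)) (Function('Y')(n) = Mul(Add(n, n), Pow(Add(Rational(707, 135), n), -1)) = Mul(Mul(2, n), Pow(Add(Rational(707, 135), n), -1)) = Mul(2, n, Pow(Add(Rational(707, 135), n), -1)))
Mul(Function('Y')(2), Add(Function('h')(-9, -1), 35)) = Mul(Mul(270, 2, Pow(Add(707, Mul(135, 2)), -1)), Add(Mul(Rational(-1, 3), -1), 35)) = Mul(Mul(270, 2, Pow(Add(707, 270), -1)), Add(Rational(1, 3), 35)) = Mul(Mul(270, 2, Pow(977, -1)), Rational(106, 3)) = Mul(Mul(270, 2, Rational(1, 977)), Rational(106, 3)) = Mul(Rational(540, 977), Rational(106, 3)) = Rational(19080, 977)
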